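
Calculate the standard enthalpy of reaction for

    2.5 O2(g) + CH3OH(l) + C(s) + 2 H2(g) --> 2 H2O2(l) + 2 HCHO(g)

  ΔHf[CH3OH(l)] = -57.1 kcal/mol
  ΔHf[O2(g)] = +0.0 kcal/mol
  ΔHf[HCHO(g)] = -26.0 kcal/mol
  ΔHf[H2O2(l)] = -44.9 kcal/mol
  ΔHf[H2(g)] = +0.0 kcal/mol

ΔH_rxn = -84.7 kcal/mol

Products: 2·(-44.9) + 2·(-26.0) = -141.8
Reactants: 5/2·(+0.0) + 1·(-57.1) + 1·(+0.0) + 2·(+0.0) = -57.1
ΔH_rxn = (-141.8) − (-57.1) = -84.7 kcal/mol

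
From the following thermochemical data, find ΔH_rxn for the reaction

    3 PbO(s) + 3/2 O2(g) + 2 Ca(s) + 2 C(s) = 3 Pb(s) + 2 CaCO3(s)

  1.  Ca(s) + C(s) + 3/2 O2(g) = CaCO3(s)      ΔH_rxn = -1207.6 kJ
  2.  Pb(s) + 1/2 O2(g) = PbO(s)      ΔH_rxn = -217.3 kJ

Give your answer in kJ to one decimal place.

ΔH_rxn = -1763.3 kJ

eq. 1 × 2: (2)·(-1207.6) = -2415.2 kJ
eq. 2 reversed and × 3: (-3)·(-217.3) = +651.9 kJ
ΔH_rxn = (-2415.2) + (+651.9) = -1763.3 kJ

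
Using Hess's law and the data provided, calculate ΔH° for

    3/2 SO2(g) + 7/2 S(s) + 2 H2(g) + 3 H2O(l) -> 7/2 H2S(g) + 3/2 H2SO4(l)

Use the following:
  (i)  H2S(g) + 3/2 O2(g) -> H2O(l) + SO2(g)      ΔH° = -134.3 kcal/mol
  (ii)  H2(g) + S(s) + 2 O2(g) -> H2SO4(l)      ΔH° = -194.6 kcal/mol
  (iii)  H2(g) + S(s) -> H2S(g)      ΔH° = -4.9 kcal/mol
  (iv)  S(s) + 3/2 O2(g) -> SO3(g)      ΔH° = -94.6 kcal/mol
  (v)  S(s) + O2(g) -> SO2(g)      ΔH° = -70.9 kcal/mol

(i) reversed and × 3 (H2O(l) must end up as a reactant; ×3 to match 3 H2O(l) in the target): (-3)·(-134.3) = +402.9 kcal/mol
(ii) × 3/2 (scale by 3/2 for the 3/2 H2SO4(l)): (3/2)·(-194.6) = -291.9 kcal/mol
(iii) × 1/2: (1/2)·(-4.9) = -2.45 kcal/mol
(iv): not needed (SO3(g) appears nowhere else).
(v) × 3/2: (3/2)·(-70.9) = -106.35 kcal/mol
Summing the manipulated equations, ΔH° = (-3)·(-134.3) + (3/2)·(-194.6) + (1/2)·(-4.9) + (3/2)·(-70.9) = 2.2 kcal/mol

ΔH° = 2.2 kcal/mol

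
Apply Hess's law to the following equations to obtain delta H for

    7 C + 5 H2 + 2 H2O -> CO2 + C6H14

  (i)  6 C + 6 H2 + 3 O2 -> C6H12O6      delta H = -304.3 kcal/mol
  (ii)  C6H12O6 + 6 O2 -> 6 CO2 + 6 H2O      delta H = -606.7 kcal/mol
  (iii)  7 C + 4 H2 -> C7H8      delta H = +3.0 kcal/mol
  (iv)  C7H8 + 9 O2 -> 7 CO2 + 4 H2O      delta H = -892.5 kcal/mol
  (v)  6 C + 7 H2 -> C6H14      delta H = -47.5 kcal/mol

(i) reversed: +304.3 kcal/mol
(ii) reversed: +606.7 kcal/mol
(iii) as written: +3.0 kcal/mol
(iv) as written: -892.5 kcal/mol
(v) as written: -47.5 kcal/mol
delta H = (+304.3) + (+606.7) + (+3.0) + (-892.5) + (-47.5) = -26.0 kcal/mol

delta H = -26.0 kcal/mol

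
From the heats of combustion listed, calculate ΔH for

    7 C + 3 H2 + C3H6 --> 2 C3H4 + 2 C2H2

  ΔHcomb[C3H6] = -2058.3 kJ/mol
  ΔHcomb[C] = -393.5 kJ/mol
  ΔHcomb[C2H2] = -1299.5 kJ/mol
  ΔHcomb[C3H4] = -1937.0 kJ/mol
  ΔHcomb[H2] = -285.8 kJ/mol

ΔH = 802.8 kJ/mol

Using ΔH = Σ nΔHc°(reactants) − Σ nΔHc°(products):
= [7·(-393.5) + 3·(-285.8) + 1·(-2058.3)] − [2·(-1937.0) + 2·(-1299.5)]
= 802.8 kJ/mol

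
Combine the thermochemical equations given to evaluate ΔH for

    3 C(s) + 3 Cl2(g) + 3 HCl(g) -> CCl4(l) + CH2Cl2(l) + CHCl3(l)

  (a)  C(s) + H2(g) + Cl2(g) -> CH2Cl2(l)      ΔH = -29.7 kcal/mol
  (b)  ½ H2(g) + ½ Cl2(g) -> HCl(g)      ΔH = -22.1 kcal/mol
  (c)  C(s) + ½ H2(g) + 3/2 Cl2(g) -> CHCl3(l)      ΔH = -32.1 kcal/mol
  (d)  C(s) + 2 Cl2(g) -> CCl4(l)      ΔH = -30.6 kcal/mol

ΔH = -26.1 kcal/mol

(a) as written (CH2Cl2(l) already on the product side): -29.7 kcal/mol
(b) reversed and × 3 (reverse to put HCl(g) on the reactant side; scale by 3 for the 3 HCl(g)): (-3)·(-22.1) = +66.3 kcal/mol
(c) as written (CHCl3(l) already on the product side): -32.1 kcal/mol
(d) as written (CCl4(l) already on the product side): -30.6 kcal/mol
Summing the manipulated equations, ΔH = (-29.7) + (+66.3) + (-32.1) + (-30.6) = -26.1 kcal/mol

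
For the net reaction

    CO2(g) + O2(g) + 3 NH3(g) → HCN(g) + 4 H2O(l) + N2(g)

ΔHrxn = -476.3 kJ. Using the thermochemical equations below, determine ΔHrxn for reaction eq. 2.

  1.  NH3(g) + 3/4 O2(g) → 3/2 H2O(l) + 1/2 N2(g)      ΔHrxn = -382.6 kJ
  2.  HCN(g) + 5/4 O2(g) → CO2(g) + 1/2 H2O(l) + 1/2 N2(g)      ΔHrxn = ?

ΔHrxn = -671.5 kJ

eq. 1 × 3: (3)·(-382.6) = -1147.8 kJ
eq. 2 reversed: contributes −x
-476.3 = (-1147.8) − x
x = (-476.3 − (-1147.8)) / (-1) = -671.5 kJ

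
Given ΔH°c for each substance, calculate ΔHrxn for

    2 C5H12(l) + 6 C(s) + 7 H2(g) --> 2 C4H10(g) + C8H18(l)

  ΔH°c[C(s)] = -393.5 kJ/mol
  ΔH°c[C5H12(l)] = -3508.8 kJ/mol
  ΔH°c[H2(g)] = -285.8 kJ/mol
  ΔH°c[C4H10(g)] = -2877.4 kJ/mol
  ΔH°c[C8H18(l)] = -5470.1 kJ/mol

ΔHrxn = -154.3 kJ/mol

Using ΔH = Σ nΔHc°(reactants) − Σ nΔHc°(products):
= [2·(-3508.8) + 6·(-393.5) + 7·(-285.8)] − [2·(-2877.4) + 1·(-5470.1)]
= -154.3 kJ/mol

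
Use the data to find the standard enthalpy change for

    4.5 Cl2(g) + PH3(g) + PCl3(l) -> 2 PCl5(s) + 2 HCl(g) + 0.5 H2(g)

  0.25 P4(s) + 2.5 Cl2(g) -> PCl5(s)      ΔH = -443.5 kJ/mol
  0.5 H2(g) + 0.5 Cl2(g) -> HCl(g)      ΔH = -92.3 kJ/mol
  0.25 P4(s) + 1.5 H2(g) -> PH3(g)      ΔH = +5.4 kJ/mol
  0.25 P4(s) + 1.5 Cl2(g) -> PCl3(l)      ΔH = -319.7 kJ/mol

equation 1 × 2: (2)·(-443.5) = -887.0 kJ/mol
equation 2 × 2: (2)·(-92.3) = -184.6 kJ/mol
equation 3 reversed: -5.4 kJ/mol
equation 4 reversed: +319.7 kJ/mol
Since enthalpy is a state function, ΔH = (2)·(-443.5) + (2)·(-92.3) + (-1)·(+5.4) + (-1)·(-319.7) = -757.3 kJ/mol

ΔH = -757.3 kJ/mol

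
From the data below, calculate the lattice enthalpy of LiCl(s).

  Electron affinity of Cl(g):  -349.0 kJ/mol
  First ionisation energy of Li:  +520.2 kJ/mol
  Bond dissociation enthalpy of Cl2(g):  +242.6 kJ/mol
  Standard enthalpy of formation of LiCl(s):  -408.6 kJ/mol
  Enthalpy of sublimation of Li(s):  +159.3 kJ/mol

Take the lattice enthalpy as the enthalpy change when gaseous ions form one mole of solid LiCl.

ΔHf° = 1·ΔHsub + 1·(ΣIE) + 1/2·D(Cl2) + 1·EA + U
-408.6 = 1·(+159.3) + 1·(+520.2) + 1/2·(+242.6) + 1·(-349.0) + U
U = -408.6 − (+451.8) = -860.4 kJ/mol

U = -860.4 kJ/mol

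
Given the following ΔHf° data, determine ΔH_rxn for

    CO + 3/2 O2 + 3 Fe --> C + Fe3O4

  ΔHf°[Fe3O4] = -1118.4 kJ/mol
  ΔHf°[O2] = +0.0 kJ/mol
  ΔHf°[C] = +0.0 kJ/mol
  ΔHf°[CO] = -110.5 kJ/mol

ΔH_rxn = -1007.9 kJ/mol

Products: 1·(+0.0) + 1·(-1118.4) = -1118.4
Reactants: 1·(-110.5) + 3/2·(+0.0) + 3·(+0.0) = -110.5
ΔH_rxn = (-1118.4) − (-110.5) = -1007.9 kJ/mol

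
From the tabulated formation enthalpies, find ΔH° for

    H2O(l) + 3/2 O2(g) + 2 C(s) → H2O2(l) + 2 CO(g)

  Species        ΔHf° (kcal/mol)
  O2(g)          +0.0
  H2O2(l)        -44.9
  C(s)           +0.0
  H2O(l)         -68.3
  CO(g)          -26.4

Products: 1·(-44.9) + 2·(-26.4) = -97.7
Reactants: 1·(-68.3) + 3/2·(+0.0) + 2·(+0.0) = -68.3
ΔH° = (-97.7) − (-68.3) = -29.4 kcal/mol

ΔH° = -29.4 kcal/mol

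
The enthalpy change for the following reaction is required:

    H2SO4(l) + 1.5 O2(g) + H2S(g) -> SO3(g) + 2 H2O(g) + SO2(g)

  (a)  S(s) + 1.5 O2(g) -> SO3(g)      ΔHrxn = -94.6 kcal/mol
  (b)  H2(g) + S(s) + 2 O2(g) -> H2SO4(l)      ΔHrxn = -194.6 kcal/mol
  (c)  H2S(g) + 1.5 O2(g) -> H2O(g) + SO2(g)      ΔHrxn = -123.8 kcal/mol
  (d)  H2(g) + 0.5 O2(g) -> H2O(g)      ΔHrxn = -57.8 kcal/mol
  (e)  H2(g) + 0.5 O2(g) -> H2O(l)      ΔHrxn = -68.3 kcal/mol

ΔHrxn = -81.6 kcal/mol

(a) as written: -94.6 kcal/mol
(b) reversed: +194.6 kcal/mol
(c) as written: -123.8 kcal/mol
(d) as written: -57.8 kcal/mol
(e): not needed.
Since enthalpy is a state function, ΔHrxn = (1)·(-94.6) + (-1)·(-194.6) + (1)·(-123.8) + (1)·(-57.8) = -81.6 kcal/mol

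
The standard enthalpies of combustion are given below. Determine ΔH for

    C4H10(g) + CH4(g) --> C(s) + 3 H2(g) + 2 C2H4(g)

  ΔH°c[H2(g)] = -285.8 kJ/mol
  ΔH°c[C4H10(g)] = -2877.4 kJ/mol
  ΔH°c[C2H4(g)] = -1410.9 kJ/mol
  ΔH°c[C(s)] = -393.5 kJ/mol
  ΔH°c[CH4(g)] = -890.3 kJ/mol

ΔH = 305.0 kJ/mol

With combustion enthalpies, reactants minus products:
= [1·(-2877.4) + 1·(-890.3)] − [1·(-393.5) + 3·(-285.8) + 2·(-1410.9)]
= 305.0 kJ/mol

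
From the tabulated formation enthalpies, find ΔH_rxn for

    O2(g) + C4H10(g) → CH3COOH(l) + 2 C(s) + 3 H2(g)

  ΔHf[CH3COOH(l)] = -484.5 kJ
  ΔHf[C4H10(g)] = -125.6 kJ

Products: 1·(-484.5) + 2·(+0.0) + 3·(+0.0) = -484.5
Reactants: 1·(+0.0) + 1·(-125.6) = -125.6
ΔH_rxn = (-484.5) − (-125.6) = -358.9 kJ

ΔH_rxn = -358.9 kJ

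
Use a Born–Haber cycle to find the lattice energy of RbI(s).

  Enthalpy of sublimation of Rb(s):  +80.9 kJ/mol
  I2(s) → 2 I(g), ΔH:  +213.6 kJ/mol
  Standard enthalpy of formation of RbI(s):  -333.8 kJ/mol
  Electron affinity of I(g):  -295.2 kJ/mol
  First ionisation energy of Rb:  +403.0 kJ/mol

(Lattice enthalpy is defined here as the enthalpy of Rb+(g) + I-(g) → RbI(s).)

ΔHf° = 1·ΔHsub + 1·(ΣIE) + 1/2·D(I2) + 1·EA + U
-333.8 = 1·(+80.9) + 1·(+403.0) + 1/2·(+213.6) + 1·(-295.2) + U
U = -333.8 − (+295.5) = -629.3 kJ/mol

U = -629.3 kJ/mol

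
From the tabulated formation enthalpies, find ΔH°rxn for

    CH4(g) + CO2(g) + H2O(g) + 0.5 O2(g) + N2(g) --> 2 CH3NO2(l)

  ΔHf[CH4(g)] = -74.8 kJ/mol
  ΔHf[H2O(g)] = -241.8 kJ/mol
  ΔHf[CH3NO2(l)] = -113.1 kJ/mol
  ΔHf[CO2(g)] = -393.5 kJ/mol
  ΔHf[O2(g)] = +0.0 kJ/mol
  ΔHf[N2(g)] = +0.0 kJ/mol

ΔH°rxn = 483.9 kJ/mol

Products: 2·(-113.1) = -226.2
Reactants: 1·(-74.8) + 1·(-393.5) + 1·(-241.8) + 1/2·(+0.0) + 1·(+0.0) = -710.1
ΔH°rxn = (-226.2) − (-710.1) = 483.9 kJ/mol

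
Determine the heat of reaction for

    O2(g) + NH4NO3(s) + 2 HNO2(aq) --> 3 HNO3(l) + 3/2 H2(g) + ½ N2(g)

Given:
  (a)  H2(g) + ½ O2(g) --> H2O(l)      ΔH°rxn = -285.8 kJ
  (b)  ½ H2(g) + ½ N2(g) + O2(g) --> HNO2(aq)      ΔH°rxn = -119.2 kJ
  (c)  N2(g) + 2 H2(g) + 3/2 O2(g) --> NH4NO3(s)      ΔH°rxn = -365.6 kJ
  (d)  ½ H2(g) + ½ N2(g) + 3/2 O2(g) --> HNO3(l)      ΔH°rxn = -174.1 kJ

(a): not needed (H2O(l) appears nowhere else).
(b) reversed and × 2 (reverse to put HNO2(aq) on the reactant side; scale by 2 for the 2 HNO2(aq)): (-2)·(-119.2) = +238.4 kJ
(c) reversed (reverse to put NH4NO3(s) on the reactant side): +365.6 kJ
(d) × 3 (×3 to match 3 HNO3(l) in the target): (3)·(-174.1) = -522.3 kJ
Combining the equations, ΔH°rxn = (+238.4) + (+365.6) + (-522.3) = 81.7 kJ

ΔH°rxn = 81.7 kJ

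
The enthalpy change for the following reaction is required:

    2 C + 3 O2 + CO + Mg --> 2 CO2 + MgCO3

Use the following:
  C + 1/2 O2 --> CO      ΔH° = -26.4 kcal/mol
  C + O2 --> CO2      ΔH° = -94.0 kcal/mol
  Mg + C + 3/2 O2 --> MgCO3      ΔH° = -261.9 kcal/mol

ΔH° = -423.5 kcal/mol

equation 1 reversed: +26.4 kcal/mol
equation 2 × 2: (2)·(-94.0) = -188.0 kcal/mol
equation 3 as written: -261.9 kcal/mol
Summing the manipulated equations, ΔH° = (+26.4) + (-188.0) + (-261.9) = -423.5 kcal/mol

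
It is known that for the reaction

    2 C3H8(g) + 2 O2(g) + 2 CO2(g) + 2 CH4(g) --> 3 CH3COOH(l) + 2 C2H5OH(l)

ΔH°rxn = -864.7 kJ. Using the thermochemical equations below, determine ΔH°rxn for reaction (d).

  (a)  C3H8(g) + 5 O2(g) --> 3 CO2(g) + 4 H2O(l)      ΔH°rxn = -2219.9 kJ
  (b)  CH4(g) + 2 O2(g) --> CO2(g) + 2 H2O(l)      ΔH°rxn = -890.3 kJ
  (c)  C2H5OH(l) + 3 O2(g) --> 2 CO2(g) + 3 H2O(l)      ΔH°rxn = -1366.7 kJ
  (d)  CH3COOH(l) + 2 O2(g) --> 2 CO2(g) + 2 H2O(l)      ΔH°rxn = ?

(a) × 2 (×2 to match 2 C3H8(g) in the target): (2)·(-2219.9) = -4439.8 kJ
(b) × 2 (scale by 2 for the 2 CH4(g)): (2)·(-890.3) = -1780.6 kJ
(c) reversed and × 2 (reverse to put C2H5OH(l) on the product side; ×2 to match 2 C2H5OH(l) in the target): (-2)·(-1366.7) = +2733.4 kJ
(d) reversed and × 3 (CH3COOH(l) must end up as a product; ×3 to match 3 CH3COOH(l) in the target): contributes −3·x
-864.7 = (-4439.8) + (-1780.6) + (+2733.4) − 3·x
x = (-864.7 − (-3487.0)) / (-3) = -874.1 kJ

ΔH°rxn = -874.1 kJ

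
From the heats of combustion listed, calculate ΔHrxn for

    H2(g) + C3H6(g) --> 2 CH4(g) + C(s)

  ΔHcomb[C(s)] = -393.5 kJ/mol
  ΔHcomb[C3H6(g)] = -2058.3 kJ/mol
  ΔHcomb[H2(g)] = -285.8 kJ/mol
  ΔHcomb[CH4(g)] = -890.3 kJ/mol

ΔHrxn = -170.0 kJ/mol

Using ΔH = Σ nΔHc°(reactants) − Σ nΔHc°(products):
= [1·(-285.8) + 1·(-2058.3)] − [2·(-890.3) + 1·(-393.5)]
= -170.0 kJ/mol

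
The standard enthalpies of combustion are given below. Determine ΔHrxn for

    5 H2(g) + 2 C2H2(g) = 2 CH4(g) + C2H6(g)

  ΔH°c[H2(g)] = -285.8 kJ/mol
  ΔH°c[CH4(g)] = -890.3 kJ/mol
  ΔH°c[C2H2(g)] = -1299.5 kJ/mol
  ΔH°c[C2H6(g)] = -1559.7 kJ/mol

With combustion enthalpies, reactants minus products:
= [5·(-285.8) + 2·(-1299.5)] − [2·(-890.3) + 1·(-1559.7)]
= -687.7 kJ/mol

ΔHrxn = -687.7 kJ/mol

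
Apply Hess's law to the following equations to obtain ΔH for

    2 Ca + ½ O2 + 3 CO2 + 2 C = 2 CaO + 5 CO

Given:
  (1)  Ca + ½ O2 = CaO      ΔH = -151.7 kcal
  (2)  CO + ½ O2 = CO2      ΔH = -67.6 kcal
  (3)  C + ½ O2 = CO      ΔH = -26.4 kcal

ΔH = -153.4 kcal

(1) × 2 (scale by 2 for the 2 CaO): (2)·(-151.7) = -303.4 kcal
(2) reversed and × 3 (CO2 must end up as a reactant; ×3 to match 3 CO2 in the target): (-3)·(-67.6) = +202.8 kcal
(3) × 2 (scale by 2 for the 2 C): (2)·(-26.4) = -52.8 kcal
Combining the equations, ΔH = (2)·(-151.7) + (-3)·(-67.6) + (2)·(-26.4) = -153.4 kcal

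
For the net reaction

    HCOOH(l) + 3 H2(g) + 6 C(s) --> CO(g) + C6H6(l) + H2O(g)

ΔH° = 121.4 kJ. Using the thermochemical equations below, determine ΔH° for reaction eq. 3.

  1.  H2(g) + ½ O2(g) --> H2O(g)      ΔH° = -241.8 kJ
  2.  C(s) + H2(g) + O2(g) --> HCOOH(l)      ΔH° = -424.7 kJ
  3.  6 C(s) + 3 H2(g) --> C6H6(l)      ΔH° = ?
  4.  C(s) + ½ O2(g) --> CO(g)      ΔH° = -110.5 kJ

eq. 1 as written (H2O(g) already on the product side): -241.8 kJ
eq. 2 reversed (HCOOH(l) must end up as a reactant): +424.7 kJ
eq. 3 as written (C6H6(l) already on the product side): contributes x
eq. 4 as written (CO(g) already on the product side): -110.5 kJ
+121.4 = (-241.8) + (+424.7) + (-110.5) + x
x = (+121.4 − (+72.4)) / (1) = 49.0 kJ

ΔH° = 49.0 kJ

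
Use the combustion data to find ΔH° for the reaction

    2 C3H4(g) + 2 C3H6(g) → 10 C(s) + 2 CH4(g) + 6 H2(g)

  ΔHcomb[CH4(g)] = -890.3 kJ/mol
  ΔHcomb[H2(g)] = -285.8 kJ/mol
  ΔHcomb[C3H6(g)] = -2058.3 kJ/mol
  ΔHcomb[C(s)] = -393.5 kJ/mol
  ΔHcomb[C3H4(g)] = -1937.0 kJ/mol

ΔH° = -560.2 kJ/mol

With combustion enthalpies, reactants minus products:
= [2·(-1937.0) + 2·(-2058.3)] − [10·(-393.5) + 2·(-890.3) + 6·(-285.8)]
= -560.2 kJ/mol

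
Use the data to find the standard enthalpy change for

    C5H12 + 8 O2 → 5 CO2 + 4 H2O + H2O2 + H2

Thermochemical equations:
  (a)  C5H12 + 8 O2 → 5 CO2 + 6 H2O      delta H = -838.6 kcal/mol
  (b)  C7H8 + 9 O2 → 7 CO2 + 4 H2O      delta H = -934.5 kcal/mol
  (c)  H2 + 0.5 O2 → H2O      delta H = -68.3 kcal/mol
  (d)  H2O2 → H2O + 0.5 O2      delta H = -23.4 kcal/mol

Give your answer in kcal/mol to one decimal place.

(a) as written (C5H12 already on the reactant side): -838.6 kcal/mol
(b): not needed (C7H8 appears nowhere else).
(c) reversed (H2 must end up as a product): +68.3 kcal/mol
(d) reversed (reverse to put H2O2 on the product side): +23.4 kcal/mol
Combining the equations, delta H = (1)·(-838.6) + (-1)·(-68.3) + (-1)·(-23.4) = -746.9 kcal/mol

delta H = -746.9 kcal/mol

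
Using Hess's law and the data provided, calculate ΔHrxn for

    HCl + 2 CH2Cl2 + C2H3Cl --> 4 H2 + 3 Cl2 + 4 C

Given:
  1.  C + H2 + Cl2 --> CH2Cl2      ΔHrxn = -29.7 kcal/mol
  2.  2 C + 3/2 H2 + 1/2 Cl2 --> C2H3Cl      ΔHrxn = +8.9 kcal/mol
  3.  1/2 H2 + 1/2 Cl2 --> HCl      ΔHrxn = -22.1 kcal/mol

eq. 1 reversed and × 2: (-2)·(-29.7) = +59.4 kcal/mol
eq. 2 reversed: -8.9 kcal/mol
eq. 3 reversed: +22.1 kcal/mol
By Hess's law, ΔHrxn = (-2)·(-29.7) + (-1)·(+8.9) + (-1)·(-22.1) = 72.6 kcal/mol

ΔHrxn = 72.6 kcal/mol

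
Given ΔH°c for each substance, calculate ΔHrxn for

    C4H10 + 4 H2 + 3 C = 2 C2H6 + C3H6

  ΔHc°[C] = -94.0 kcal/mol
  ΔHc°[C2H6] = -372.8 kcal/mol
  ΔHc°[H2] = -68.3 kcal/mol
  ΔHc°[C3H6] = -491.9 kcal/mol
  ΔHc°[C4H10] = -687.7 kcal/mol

ΔHrxn = -5.4 kcal/mol

Using ΔH = Σ nΔHc°(reactants) − Σ nΔHc°(products):
= [1·(-687.7) + 4·(-68.3) + 3·(-94.0)] − [2·(-372.8) + 1·(-491.9)]
= -5.4 kcal/mol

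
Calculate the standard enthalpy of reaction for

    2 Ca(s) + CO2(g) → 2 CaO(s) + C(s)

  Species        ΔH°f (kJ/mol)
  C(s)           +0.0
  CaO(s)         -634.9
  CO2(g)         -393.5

ΔH° = -876.3 kJ/mol

Products: 2·(-634.9) + 1·(+0.0) = -1269.8
Reactants: 2·(+0.0) + 1·(-393.5) = -393.5
ΔH° = (-1269.8) − (-393.5) = -876.3 kJ/mol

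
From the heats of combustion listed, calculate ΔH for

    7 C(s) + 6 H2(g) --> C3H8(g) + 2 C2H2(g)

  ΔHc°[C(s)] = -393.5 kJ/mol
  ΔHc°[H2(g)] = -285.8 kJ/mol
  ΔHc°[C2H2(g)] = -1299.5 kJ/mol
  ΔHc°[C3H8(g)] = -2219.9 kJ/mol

With combustion enthalpies, reactants minus products:
= [7·(-393.5) + 6·(-285.8)] − [1·(-2219.9) + 2·(-1299.5)]
= 349.6 kJ/mol

ΔH = 349.6 kJ/mol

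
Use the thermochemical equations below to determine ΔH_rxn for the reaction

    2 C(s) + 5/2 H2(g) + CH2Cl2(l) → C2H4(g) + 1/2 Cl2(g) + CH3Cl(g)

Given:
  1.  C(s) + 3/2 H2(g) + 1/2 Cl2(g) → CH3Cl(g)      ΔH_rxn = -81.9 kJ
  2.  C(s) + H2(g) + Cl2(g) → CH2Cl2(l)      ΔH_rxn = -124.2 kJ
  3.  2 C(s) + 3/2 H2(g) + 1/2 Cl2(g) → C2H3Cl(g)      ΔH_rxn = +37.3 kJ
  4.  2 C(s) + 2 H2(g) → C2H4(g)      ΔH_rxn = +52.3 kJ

eq. 1 as written: -81.9 kJ
eq. 2 reversed: +124.2 kJ
eq. 3: not needed.
eq. 4 as written: +52.3 kJ
ΔH_rxn = (-81.9) + (+124.2) + (+52.3) = 94.6 kJ

ΔH_rxn = 94.6 kJ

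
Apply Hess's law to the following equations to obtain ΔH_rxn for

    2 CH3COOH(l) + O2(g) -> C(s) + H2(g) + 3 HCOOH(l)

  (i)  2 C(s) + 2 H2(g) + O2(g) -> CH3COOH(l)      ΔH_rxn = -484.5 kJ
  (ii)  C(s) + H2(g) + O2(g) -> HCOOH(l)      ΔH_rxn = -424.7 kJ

ΔH_rxn = -305.1 kJ

(i) reversed and × 2 (CH3COOH(l) must end up as a reactant; scale by 2 for the 2 CH3COOH(l)): (-2)·(-484.5) = +969.0 kJ
(ii) × 3 (scale by 3 for the 3 HCOOH(l)): (3)·(-424.7) = -1274.1 kJ
By Hess's law, ΔH_rxn = (-2)·(-484.5) + (3)·(-424.7) = -305.1 kJ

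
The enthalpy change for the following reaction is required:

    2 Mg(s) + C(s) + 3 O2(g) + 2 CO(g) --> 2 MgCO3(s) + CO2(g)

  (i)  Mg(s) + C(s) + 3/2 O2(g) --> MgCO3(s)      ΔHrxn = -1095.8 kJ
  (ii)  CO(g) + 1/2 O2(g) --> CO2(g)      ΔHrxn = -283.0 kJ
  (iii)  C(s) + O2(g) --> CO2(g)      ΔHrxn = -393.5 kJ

ΔHrxn = -2364.1 kJ

(i) × 2: (2)·(-1095.8) = -2191.6 kJ
(ii) × 2: (2)·(-283.0) = -566.0 kJ
(iii) reversed: +393.5 kJ
Summing the manipulated equations, ΔHrxn = (-2191.6) + (-566.0) + (+393.5) = -2364.1 kJ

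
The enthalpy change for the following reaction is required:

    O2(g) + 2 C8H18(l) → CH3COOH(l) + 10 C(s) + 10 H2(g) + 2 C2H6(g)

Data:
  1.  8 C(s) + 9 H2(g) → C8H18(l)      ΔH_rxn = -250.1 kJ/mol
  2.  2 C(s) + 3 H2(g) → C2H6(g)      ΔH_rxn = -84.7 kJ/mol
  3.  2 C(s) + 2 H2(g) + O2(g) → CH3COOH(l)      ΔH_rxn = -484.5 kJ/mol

ΔH_rxn = -153.7 kJ/mol

eq. 1 reversed and × 2: (-2)·(-250.1) = +500.2 kJ/mol
eq. 2 × 2: (2)·(-84.7) = -169.4 kJ/mol
eq. 3 as written: -484.5 kJ/mol
Combining the equations, ΔH_rxn = (+500.2) + (-169.4) + (-484.5) = -153.7 kJ/mol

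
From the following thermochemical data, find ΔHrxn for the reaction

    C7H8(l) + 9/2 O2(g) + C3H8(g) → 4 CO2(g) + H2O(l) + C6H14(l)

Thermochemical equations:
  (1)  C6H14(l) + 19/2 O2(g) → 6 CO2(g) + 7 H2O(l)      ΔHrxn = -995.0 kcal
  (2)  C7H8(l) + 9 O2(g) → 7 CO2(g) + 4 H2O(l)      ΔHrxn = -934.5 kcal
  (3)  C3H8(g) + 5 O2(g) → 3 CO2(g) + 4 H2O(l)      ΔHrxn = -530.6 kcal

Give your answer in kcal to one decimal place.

(1) reversed: +995.0 kcal
(2) as written: -934.5 kcal
(3) as written: -530.6 kcal
ΔHrxn = (-1)·(-995.0) + (1)·(-934.5) + (1)·(-530.6) = -470.1 kcal

ΔHrxn = -470.1 kcal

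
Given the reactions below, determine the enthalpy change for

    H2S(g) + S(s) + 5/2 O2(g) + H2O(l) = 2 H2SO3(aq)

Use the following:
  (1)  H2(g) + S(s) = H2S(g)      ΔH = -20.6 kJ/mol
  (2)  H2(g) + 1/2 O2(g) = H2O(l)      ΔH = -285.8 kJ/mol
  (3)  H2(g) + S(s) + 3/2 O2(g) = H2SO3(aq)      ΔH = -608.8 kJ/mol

(1) reversed: +20.6 kJ/mol
(2) reversed: +285.8 kJ/mol
(3) × 2: (2)·(-608.8) = -1217.6 kJ/mol
ΔH = (+20.6) + (+285.8) + (-1217.6) = -911.2 kJ/mol

ΔH = -911.2 kJ/mol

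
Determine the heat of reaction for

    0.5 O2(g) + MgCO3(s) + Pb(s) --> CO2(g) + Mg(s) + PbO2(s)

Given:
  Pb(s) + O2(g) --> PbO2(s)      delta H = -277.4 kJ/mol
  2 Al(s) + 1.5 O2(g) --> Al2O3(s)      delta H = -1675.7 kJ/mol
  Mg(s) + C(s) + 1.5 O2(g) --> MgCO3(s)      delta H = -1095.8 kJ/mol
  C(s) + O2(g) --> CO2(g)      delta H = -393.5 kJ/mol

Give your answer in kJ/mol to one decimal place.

equation 1 as written: -277.4 kJ/mol
equation 2: not needed.
equation 3 reversed: +1095.8 kJ/mol
equation 4 as written: -393.5 kJ/mol
Summing the manipulated equations, delta H = (-277.4) + (+1095.8) + (-393.5) = 424.9 kJ/mol

delta H = 424.9 kJ/mol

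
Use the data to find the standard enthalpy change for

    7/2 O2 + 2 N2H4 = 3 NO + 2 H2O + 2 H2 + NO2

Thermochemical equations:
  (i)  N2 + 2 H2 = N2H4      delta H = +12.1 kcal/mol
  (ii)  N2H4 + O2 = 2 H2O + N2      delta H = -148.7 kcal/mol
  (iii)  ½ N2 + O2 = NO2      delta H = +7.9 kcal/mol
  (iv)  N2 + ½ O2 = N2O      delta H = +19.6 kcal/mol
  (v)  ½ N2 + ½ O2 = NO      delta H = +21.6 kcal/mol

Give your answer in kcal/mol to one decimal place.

delta H = -88.1 kcal/mol

(i) reversed: -12.1 kcal/mol
(ii) as written: -148.7 kcal/mol
(iii) as written: +7.9 kcal/mol
(iv): not needed.
(v) × 3: (3)·(+21.6) = +64.8 kcal/mol
delta H = (-12.1) + (-148.7) + (+7.9) + (+64.8) = -88.1 kcal/mol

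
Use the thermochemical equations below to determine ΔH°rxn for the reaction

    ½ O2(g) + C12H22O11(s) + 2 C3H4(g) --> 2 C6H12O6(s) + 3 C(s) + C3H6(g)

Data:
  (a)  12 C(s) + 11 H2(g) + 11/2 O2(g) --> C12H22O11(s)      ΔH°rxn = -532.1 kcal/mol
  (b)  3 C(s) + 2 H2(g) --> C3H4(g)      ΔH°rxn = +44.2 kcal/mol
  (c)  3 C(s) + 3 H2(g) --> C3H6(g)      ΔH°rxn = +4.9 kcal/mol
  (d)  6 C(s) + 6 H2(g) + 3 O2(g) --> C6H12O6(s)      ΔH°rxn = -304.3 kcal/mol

ΔH°rxn = -160.0 kcal/mol

(a) reversed: +532.1 kcal/mol
(b) reversed and × 2: (-2)·(+44.2) = -88.4 kcal/mol
(c) as written: +4.9 kcal/mol
(d) × 2: (2)·(-304.3) = -608.6 kcal/mol
By Hess's law, ΔH°rxn = (+532.1) + (-88.4) + (+4.9) + (-608.6) = -160.0 kcal/mol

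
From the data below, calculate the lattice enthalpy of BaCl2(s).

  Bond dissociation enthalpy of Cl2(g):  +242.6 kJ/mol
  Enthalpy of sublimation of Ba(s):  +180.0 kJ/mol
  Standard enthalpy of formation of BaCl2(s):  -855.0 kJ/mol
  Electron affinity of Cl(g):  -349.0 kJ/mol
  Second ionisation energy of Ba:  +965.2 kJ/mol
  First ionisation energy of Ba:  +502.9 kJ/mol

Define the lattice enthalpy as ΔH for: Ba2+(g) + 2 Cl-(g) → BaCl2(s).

U = -2047.7 kJ/mol

ΔHf° = 1·ΔHsub + 1·(ΣIE) + 1·D(Cl2) + 2·EA + U
-855.0 = 1·(+180.0) + 1·(+1468.1) + 1·(+242.6) + 2·(-349.0) + U
U = -855.0 − (+1192.7) = -2047.7 kJ/mol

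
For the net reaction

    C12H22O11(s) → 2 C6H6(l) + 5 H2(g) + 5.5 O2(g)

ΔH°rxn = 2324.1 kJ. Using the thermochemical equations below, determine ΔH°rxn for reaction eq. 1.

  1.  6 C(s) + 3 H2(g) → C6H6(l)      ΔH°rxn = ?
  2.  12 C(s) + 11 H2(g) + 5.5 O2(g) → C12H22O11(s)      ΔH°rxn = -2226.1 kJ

ΔH°rxn = 49.0 kJ

eq. 1 × 2 (scale by 2 for the 2 C6H6(l)): contributes 2·x
eq. 2 reversed (reverse to put C12H22O11(s) on the reactant side): +2226.1 kJ
+2324.1 = (+2226.1) + 2·x
x = (+2324.1 − (+2226.1)) / (2) = 49.0 kJ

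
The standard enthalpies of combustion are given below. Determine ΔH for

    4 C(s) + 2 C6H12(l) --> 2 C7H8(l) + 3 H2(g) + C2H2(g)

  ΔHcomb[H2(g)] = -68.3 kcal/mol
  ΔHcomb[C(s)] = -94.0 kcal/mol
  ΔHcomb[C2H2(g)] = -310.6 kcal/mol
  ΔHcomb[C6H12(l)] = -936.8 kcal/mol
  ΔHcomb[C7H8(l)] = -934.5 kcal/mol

ΔH = 134.9 kcal/mol

With combustion enthalpies, reactants minus products:
= [4·(-94.0) + 2·(-936.8)] − [2·(-934.5) + 3·(-68.3) + 1·(-310.6)]
= 134.9 kcal/mol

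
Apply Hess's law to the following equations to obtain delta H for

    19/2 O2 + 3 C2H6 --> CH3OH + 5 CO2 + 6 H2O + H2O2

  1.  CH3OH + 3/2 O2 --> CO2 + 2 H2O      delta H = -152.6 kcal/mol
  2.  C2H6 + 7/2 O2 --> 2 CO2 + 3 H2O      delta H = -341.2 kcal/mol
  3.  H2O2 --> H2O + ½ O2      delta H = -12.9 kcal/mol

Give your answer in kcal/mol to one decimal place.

eq. 1 reversed: +152.6 kcal/mol
eq. 2 × 3: (3)·(-341.2) = -1023.6 kcal/mol
eq. 3 reversed: +12.9 kcal/mol
Since enthalpy is a state function, delta H = (+152.6) + (-1023.6) + (+12.9) = -858.1 kcal/mol

delta H = -858.1 kcal/mol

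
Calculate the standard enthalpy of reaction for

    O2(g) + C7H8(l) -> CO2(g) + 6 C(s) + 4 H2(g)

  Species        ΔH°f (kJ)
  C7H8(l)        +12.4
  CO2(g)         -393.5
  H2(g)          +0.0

ΔH° = -405.9 kJ

Products: 1·(-393.5) + 6·(+0.0) + 4·(+0.0) = -393.5
Reactants: 1·(+0.0) + 1·(+12.4) = +12.4
ΔH° = (-393.5) − (+12.4) = -405.9 kJ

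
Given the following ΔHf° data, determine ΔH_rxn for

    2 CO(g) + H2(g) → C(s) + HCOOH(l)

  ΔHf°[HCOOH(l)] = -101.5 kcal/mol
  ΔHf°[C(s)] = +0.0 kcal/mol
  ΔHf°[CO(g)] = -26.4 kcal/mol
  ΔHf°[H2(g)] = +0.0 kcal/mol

Products: 1·(+0.0) + 1·(-101.5) = -101.5
Reactants: 2·(-26.4) + 1·(+0.0) = -52.8
ΔH_rxn = (-101.5) − (-52.8) = -48.7 kcal/mol

ΔH_rxn = -48.7 kcal/mol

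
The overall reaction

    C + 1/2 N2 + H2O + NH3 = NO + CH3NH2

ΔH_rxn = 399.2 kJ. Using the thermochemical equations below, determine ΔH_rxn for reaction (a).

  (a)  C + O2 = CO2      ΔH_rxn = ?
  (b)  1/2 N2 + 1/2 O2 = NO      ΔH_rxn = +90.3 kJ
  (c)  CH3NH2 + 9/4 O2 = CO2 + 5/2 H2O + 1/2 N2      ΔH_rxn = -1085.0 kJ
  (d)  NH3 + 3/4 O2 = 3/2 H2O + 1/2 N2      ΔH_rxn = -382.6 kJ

ΔH_rxn = -393.5 kJ

(a) as written (C already on the reactant side): contributes x
(b) as written (NO already on the product side): +90.3 kJ
(c) reversed (reverse to put CH3NH2 on the product side): +1085.0 kJ
(d) as written (NH3 already on the reactant side): -382.6 kJ
+399.2 = (+90.3) + (+1085.0) + (-382.6) + x
x = (+399.2 − (+792.7)) / (1) = -393.5 kJ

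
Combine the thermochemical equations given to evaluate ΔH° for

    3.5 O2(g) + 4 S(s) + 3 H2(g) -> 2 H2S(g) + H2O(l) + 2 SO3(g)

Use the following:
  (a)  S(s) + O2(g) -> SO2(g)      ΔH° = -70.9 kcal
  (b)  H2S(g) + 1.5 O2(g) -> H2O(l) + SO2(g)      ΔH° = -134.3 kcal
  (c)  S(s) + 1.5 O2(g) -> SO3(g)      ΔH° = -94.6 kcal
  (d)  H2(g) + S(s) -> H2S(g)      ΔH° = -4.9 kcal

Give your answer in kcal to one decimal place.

ΔH° = -267.3 kcal

(a) reversed: +70.9 kcal
(b) as written: -134.3 kcal
(c) × 2: (2)·(-94.6) = -189.2 kcal
(d) × 3: (3)·(-4.9) = -14.7 kcal
ΔH° = (-1)·(-70.9) + (1)·(-134.3) + (2)·(-94.6) + (3)·(-4.9) = -267.3 kcal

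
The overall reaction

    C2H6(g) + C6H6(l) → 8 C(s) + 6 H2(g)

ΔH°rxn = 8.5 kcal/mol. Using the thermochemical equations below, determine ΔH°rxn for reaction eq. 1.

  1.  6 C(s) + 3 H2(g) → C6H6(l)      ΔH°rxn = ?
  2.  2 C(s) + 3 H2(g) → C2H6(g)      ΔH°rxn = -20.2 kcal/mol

ΔH°rxn = 11.7 kcal/mol

eq. 1 reversed: contributes −x
eq. 2 reversed: +20.2 kcal/mol
+8.5 = (+20.2) − x
x = (+8.5 − (+20.2)) / (-1) = 11.7 kcal/mol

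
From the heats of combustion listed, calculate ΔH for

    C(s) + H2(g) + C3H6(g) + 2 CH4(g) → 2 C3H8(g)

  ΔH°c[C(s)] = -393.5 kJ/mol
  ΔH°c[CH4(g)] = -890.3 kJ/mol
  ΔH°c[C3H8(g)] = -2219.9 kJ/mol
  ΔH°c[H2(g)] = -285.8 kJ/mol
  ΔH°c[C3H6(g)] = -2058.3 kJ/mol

With combustion enthalpies, reactants minus products:
= [1·(-393.5) + 1·(-285.8) + 1·(-2058.3) + 2·(-890.3)] − [2·(-2219.9)]
= -78.4 kJ/mol

ΔH = -78.4 kJ/mol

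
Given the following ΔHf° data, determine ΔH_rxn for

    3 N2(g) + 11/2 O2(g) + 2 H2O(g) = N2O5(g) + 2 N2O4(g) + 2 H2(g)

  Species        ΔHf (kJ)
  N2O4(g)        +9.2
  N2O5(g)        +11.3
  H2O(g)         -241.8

ΔH_rxn = 513.3 kJ

Products: 1·(+11.3) + 2·(+9.2) + 2·(+0.0) = +29.7
Reactants: 3·(+0.0) + 11/2·(+0.0) + 2·(-241.8) = -483.6
ΔH_rxn = (+29.7) − (-483.6) = 513.3 kJ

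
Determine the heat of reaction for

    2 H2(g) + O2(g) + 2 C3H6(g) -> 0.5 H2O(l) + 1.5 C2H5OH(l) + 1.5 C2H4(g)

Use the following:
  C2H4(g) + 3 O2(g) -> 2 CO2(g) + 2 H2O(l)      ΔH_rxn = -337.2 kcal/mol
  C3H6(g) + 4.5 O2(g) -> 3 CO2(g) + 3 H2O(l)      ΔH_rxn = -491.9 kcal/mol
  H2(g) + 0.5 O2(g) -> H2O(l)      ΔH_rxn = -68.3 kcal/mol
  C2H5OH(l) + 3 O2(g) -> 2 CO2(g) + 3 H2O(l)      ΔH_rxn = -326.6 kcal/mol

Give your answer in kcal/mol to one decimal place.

equation 1 reversed and × 3/2: (-3/2)·(-337.2) = +505.8 kcal/mol
equation 2 × 2: (2)·(-491.9) = -983.8 kcal/mol
equation 3 × 2: (2)·(-68.3) = -136.6 kcal/mol
equation 4 reversed and × 3/2: (-3/2)·(-326.6) = +489.9 kcal/mol
By Hess's law, ΔH_rxn = (+505.8) + (-983.8) + (-136.6) + (+489.9) = -124.7 kcal/mol

ΔH_rxn = -124.7 kcal/mol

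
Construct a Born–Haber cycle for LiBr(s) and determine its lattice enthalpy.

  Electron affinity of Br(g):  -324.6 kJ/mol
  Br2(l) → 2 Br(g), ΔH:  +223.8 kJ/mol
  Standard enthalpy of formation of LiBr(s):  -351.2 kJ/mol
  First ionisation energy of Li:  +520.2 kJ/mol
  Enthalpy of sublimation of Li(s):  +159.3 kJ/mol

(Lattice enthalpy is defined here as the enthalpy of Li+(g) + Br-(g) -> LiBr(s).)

ΔHf° = 1·ΔHsub + 1·(ΣIE) + 1/2·D(Br2) + 1·EA + U
-351.2 = 1·(+159.3) + 1·(+520.2) + 1/2·(+223.8) + 1·(-324.6) + U
U = -351.2 − (+466.8) = -818.0 kJ/mol

U = -818.0 kJ/mol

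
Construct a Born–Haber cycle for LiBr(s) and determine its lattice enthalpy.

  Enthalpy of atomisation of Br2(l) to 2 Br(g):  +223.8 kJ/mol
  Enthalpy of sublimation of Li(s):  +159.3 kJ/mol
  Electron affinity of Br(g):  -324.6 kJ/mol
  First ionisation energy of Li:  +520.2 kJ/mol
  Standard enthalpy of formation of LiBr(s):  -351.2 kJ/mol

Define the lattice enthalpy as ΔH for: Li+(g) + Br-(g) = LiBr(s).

ΔHf° = 1·ΔHsub + 1·(ΣIE) + 1/2·D(Br2) + 1·EA + U
-351.2 = 1·(+159.3) + 1·(+520.2) + 1/2·(+223.8) + 1·(-324.6) + U
U = -351.2 − (+466.8) = -818.0 kJ/mol

U = -818.0 kJ/mol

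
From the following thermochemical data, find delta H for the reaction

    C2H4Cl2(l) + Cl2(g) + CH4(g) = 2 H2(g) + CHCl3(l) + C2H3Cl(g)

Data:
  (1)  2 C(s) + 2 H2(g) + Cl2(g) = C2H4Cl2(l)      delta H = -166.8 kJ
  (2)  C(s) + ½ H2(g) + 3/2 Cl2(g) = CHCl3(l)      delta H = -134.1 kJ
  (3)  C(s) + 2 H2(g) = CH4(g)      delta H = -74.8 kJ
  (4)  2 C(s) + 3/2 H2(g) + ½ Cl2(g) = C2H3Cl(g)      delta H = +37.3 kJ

delta H = 144.8 kJ

(1) reversed: +166.8 kJ
(2) as written: -134.1 kJ
(3) reversed: +74.8 kJ
(4) as written: +37.3 kJ
delta H = (-1)·(-166.8) + (1)·(-134.1) + (-1)·(-74.8) + (1)·(+37.3) = 144.8 kJ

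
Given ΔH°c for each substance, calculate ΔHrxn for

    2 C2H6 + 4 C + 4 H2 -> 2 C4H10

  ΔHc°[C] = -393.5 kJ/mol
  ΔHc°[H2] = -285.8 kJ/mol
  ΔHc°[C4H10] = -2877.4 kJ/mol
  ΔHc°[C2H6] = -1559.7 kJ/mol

Using ΔH = Σ nΔHc°(reactants) − Σ nΔHc°(products):
= [2·(-1559.7) + 4·(-393.5) + 4·(-285.8)] − [2·(-2877.4)]
= -81.8 kJ/mol

ΔHrxn = -81.8 kJ/mol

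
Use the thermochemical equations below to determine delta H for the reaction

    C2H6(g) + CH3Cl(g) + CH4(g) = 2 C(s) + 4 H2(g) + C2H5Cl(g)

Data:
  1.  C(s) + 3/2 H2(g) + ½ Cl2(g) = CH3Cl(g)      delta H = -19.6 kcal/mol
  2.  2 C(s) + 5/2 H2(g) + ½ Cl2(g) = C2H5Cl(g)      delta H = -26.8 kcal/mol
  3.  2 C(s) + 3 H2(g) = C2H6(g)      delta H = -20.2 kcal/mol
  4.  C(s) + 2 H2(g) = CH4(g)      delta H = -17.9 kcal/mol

eq. 1 reversed: +19.6 kcal/mol
eq. 2 as written: -26.8 kcal/mol
eq. 3 reversed: +20.2 kcal/mol
eq. 4 reversed: +17.9 kcal/mol
Summing the manipulated equations, delta H = (-1)·(-19.6) + (1)·(-26.8) + (-1)·(-20.2) + (-1)·(-17.9) = 30.9 kcal/mol

delta H = 30.9 kcal/mol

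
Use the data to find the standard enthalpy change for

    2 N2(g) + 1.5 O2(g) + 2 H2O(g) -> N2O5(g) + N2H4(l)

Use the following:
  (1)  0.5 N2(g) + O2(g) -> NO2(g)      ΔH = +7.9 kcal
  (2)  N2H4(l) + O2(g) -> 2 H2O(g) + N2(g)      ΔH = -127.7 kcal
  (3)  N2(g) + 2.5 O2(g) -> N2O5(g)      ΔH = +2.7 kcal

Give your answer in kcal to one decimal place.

ΔH = 130.4 kcal

(1): not needed (NO2(g) appears nowhere else).
(2) reversed (reverse to put N2H4(l) on the product side): +127.7 kcal
(3) as written (N2O5(g) already on the product side): +2.7 kcal
Summing the manipulated equations, ΔH = (-1)·(-127.7) + (1)·(+2.7) = 130.4 kcal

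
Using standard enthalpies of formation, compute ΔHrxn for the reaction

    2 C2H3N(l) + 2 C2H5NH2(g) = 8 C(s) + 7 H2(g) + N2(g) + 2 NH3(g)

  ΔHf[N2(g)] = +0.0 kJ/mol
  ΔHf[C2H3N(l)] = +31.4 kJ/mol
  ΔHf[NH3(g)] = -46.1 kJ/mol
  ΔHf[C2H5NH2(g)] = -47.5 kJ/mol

ΔHrxn = -60.0 kJ/mol

Products: 8·(+0.0) + 7·(+0.0) + 1·(+0.0) + 2·(-46.1) = -92.2
Reactants: 2·(+31.4) + 2·(-47.5) = -32.2
ΔHrxn = (-92.2) − (-32.2) = -60.0 kJ/mol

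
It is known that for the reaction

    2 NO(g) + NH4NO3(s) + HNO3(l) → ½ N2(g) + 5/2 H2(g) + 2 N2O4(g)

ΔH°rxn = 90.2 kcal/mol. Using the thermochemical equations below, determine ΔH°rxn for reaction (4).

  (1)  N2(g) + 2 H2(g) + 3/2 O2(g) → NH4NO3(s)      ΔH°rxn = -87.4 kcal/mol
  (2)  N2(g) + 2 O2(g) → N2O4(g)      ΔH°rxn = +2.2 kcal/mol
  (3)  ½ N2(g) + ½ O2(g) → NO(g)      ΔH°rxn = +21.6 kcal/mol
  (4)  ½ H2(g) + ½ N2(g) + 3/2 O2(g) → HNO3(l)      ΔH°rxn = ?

(1) reversed: +87.4 kcal/mol
(2) × 2: (2)·(+2.2) = +4.4 kcal/mol
(3) reversed and × 2: (-2)·(+21.6) = -43.2 kcal/mol
(4) reversed: contributes −x
+90.2 = (+87.4) + (+4.4) + (-43.2) − x
x = (+90.2 − (+48.6)) / (-1) = -41.6 kcal/mol

ΔH°rxn = -41.6 kcal/mol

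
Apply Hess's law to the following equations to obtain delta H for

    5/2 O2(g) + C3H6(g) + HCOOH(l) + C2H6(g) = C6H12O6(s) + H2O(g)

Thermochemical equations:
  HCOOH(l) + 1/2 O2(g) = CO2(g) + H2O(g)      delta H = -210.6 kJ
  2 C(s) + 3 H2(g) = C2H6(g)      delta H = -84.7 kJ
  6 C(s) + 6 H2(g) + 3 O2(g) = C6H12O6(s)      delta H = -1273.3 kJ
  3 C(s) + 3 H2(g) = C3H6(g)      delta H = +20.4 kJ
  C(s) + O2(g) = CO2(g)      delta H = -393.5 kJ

equation 1 as written (HCOOH(l) already on the reactant side): -210.6 kJ
equation 2 reversed (C2H6(g) must end up as a reactant): +84.7 kJ
equation 3 as written (C6H12O6(s) already on the product side): -1273.3 kJ
equation 4 reversed (reverse to put C3H6(g) on the reactant side): -20.4 kJ
equation 5 reversed: +393.5 kJ
By Hess's law, delta H = (1)·(-210.6) + (-1)·(-84.7) + (1)·(-1273.3) + (-1)·(+20.4) + (-1)·(-393.5) = -1026.1 kJ

delta H = -1026.1 kJ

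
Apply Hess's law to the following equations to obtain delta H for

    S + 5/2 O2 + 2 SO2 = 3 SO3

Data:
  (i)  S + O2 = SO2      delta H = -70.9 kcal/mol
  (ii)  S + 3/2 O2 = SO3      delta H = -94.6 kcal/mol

(i) reversed and × 2 (reverse to put SO2 on the reactant side; scale by 2 for the 2 SO2): (-2)·(-70.9) = +141.8 kcal/mol
(ii) × 3 (scale by 3 for the 3 SO3): (3)·(-94.6) = -283.8 kcal/mol
Combining the equations, delta H = (-2)·(-70.9) + (3)·(-94.6) = -142.0 kcal/mol

delta H = -142.0 kcal/mol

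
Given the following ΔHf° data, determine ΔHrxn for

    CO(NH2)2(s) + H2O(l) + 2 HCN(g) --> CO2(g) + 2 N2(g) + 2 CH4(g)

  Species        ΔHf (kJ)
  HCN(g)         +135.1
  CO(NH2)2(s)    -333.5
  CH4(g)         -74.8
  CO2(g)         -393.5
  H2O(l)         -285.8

Products: 1·(-393.5) + 2·(+0.0) + 2·(-74.8) = -543.1
Reactants: 1·(-333.5) + 1·(-285.8) + 2·(+135.1) = -349.1
ΔHrxn = (-543.1) − (-349.1) = -194.0 kJ

ΔHrxn = -194.0 kJ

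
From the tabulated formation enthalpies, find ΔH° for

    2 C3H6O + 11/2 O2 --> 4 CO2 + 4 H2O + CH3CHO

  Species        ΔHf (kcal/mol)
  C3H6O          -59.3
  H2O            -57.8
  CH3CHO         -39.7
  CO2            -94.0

ΔH° = -528.3 kcal/mol

ΔH°rxn = Σ nΔHf°(products) − Σ nΔHf°(reactants).
Products: 4·(-94.0) + 4·(-57.8) + 1·(-39.7) = -646.9
Reactants: 2·(-59.3) + 11/2·(+0.0) = -118.6
ΔH° = (-646.9) − (-118.6) = -528.3 kcal/mol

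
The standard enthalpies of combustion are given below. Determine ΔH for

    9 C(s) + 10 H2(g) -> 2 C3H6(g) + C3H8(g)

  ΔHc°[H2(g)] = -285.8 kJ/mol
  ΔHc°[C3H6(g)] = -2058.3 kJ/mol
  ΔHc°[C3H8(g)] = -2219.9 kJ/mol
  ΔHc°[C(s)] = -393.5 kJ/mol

Using ΔH = Σ nΔHc°(reactants) − Σ nΔHc°(products):
= [9·(-393.5) + 10·(-285.8)] − [2·(-2058.3) + 1·(-2219.9)]
= -63.0 kJ/mol

ΔH = -63.0 kJ/mol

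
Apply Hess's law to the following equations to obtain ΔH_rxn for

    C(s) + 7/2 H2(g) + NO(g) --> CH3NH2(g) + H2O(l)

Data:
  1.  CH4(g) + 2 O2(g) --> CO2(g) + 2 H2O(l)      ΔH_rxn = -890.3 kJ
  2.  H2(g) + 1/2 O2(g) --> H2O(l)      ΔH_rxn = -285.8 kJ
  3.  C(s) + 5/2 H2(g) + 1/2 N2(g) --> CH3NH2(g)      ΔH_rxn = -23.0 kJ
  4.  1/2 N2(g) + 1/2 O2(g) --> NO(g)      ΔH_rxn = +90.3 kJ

eq. 1: not needed.
eq. 2 as written: -285.8 kJ
eq. 3 as written: -23.0 kJ
eq. 4 reversed: -90.3 kJ
ΔH_rxn = (-285.8) + (-23.0) + (-90.3) = -399.1 kJ

ΔH_rxn = -399.1 kJ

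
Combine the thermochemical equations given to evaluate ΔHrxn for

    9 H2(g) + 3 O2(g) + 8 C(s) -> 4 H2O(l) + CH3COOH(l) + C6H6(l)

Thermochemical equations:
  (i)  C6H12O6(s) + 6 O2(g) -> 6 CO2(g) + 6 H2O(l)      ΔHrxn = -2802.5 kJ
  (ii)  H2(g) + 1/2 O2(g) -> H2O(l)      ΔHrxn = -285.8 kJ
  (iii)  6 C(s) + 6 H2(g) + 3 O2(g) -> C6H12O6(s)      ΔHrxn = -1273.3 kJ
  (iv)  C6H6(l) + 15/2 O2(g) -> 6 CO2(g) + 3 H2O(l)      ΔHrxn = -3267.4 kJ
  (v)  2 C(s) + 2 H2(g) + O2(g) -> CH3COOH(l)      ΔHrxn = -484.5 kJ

ΔHrxn = -1578.7 kJ

(i) as written: -2802.5 kJ
(ii) as written: -285.8 kJ
(iii) as written: -1273.3 kJ
(iv) reversed (reverse to put C6H6(l) on the product side): +3267.4 kJ
(v) as written (CH3COOH(l) already on the product side): -484.5 kJ
By Hess's law, ΔHrxn = (-2802.5) + (-285.8) + (-1273.3) + (+3267.4) + (-484.5) = -1578.7 kJ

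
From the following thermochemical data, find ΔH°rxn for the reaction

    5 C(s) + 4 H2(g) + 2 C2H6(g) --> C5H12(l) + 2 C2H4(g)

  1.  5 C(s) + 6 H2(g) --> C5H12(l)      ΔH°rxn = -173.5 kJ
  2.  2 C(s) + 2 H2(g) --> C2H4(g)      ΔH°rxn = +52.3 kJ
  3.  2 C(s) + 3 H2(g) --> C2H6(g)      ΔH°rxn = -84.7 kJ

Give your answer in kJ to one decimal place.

eq. 1 as written (C5H12(l) already on the product side): -173.5 kJ
eq. 2 × 2 (scale by 2 for the 2 C2H4(g)): (2)·(+52.3) = +104.6 kJ
eq. 3 reversed and × 2 (reverse to put C2H6(g) on the reactant side; scale by 2 for the 2 C2H6(g)): (-2)·(-84.7) = +169.4 kJ
Combining the equations, ΔH°rxn = (-173.5) + (+104.6) + (+169.4) = 100.5 kJ

ΔH°rxn = 100.5 kJ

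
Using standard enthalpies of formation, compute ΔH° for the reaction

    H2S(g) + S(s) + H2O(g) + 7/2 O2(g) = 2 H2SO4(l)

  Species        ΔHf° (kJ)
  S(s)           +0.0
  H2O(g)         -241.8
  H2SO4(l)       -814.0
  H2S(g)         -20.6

ΔH° = -1365.6 kJ

ΔH°rxn = Σ nΔHf°(products) − Σ nΔHf°(reactants).
Products: 2·(-814.0) = -1628.0
Reactants: 1·(-20.6) + 1·(+0.0) + 1·(-241.8) + 7/2·(+0.0) = -262.4
ΔH° = (-1628.0) − (-262.4) = -1365.6 kJ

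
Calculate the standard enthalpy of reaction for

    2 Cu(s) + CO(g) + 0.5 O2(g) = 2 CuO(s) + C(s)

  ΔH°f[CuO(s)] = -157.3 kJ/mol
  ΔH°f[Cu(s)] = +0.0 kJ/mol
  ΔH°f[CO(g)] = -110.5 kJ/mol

ΔH°rxn = -204.1 kJ/mol

ΔH°rxn = Σ nΔHf°(products) − Σ nΔHf°(reactants).
Products: 2·(-157.3) + 1·(+0.0) = -314.6
Reactants: 2·(+0.0) + 1·(-110.5) + 1/2·(+0.0) = -110.5
ΔH°rxn = (-314.6) − (-110.5) = -204.1 kJ/mol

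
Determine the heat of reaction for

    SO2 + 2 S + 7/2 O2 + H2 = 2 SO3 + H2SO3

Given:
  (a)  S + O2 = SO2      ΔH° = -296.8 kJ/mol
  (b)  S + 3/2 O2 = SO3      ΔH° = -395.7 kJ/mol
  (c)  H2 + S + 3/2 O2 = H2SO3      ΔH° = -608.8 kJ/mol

(a) reversed (SO2 must end up as a reactant): +296.8 kJ/mol
(b) × 2 (scale by 2 for the 2 SO3): (2)·(-395.7) = -791.4 kJ/mol
(c) as written (H2SO3 already on the product side): -608.8 kJ/mol
By Hess's law, ΔH° = (-1)·(-296.8) + (2)·(-395.7) + (1)·(-608.8) = -1103.4 kJ/mol

ΔH° = -1103.4 kJ/mol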